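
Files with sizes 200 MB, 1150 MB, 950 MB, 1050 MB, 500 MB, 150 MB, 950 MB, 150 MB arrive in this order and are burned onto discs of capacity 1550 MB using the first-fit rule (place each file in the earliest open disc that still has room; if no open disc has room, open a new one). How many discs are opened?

4

  200 → disc 1 (new)  [load 200/1550]
  1150 → disc 1  [load 1350/1550]
  950 → disc 2 (new)  [load 950/1550]
  1050 → disc 3 (new)  [load 1050/1550]
  500 → disc 2  [load 1450/1550]
  150 → disc 1  [load 1500/1550]
  950 → disc 4 (new)  [load 950/1550]
  150 → disc 3  [load 1200/1550]
4 discs opened.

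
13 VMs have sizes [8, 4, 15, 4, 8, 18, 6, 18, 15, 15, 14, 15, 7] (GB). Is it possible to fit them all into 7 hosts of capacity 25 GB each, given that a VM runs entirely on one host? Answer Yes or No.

A valid assignment using 7 hosts:
  host 1: 18 + 7 = 25
  host 2: 18 + 6 = 24
  host 3: 15 + 8 = 23
  host 4: 15 + 8 = 23
  host 5: 15 + 4 + 4 = 23
  host 6: 15 = 15
  host 7: 14 = 14
Every load is within 25 GB, so 7 hosts suffice.

Yes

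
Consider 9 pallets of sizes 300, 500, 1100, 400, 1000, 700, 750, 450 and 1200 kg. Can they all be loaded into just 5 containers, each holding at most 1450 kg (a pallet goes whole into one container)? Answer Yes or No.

Yes

A valid assignment using 5 containers:
  container 1: 1200 = 1200
  container 2: 1100 + 300 = 1400
  container 3: 1000 + 450 = 1450
  container 4: 750 + 700 = 1450
  container 5: 500 + 400 = 900
Every load is within 1450 kg, so 5 containers suffice.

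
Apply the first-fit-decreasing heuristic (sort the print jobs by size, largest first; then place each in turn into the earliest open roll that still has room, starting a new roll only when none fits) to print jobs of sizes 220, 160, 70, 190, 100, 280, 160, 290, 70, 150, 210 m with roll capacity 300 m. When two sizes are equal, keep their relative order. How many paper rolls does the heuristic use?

Sorted descending: 290, 280, 220, 210, 190, 160, 160, 150, 100, 70, 70.
  290 → roll 1 (new)  [load 290/300]
  280 → roll 2 (new)  [load 280/300]
  220 → roll 3 (new)  [load 220/300]
  210 → roll 4 (new)  [load 210/300]
  190 → roll 5 (new)  [load 190/300]
  160 → roll 6 (new)  [load 160/300]
  160 → roll 7 (new)  [load 160/300]
  150 → roll 8 (new)  [load 150/300]
  100 → roll 5  [load 290/300]
  70 → roll 3  [load 290/300]
  70 → roll 4  [load 280/300]
8 paper rolls opened.

8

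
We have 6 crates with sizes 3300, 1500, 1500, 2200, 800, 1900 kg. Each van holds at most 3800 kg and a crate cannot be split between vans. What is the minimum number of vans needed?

Total = 3300 + 2200 + 1900 + 1500 + 1500 + 800 = 11200 kg.
Lower bound: ⌈11200/3800⌉ = 3 vans.
A packing using 4 vans:
  van 1: 3300 = 3300
  van 2: 2200 + 1500 = 3700
  van 3: 1900 + 1500 = 3400
  van 4: 800 = 800
No arrangement into 3 vans stays within capacity, so 4 is optimal.

4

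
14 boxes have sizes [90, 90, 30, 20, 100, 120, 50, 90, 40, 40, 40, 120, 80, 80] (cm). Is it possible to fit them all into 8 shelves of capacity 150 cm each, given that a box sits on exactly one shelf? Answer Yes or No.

A valid assignment using 8 shelves:
  shelf 1: 120 + 30 = 150
  shelf 2: 120 + 20 = 140
  shelf 3: 100 + 50 = 150
  shelf 4: 90 + 40 = 130
  shelf 5: 90 + 40 = 130
  shelf 6: 90 + 40 = 130
  shelf 7: 80 = 80
  shelf 8: 80 = 80
Every load is within 150 cm, so 8 shelves suffice.

Yes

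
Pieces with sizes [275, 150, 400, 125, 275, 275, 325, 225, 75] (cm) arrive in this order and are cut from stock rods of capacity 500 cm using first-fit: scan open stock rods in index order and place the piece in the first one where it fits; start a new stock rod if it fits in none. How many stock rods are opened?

  275 → stock rod 1 (new)  [load 275/500]
  150 → stock rod 1  [load 425/500]
  400 → stock rod 2 (new)  [load 400/500]
  125 → stock rod 3 (new)  [load 125/500]
  275 → stock rod 3  [load 400/500]
  275 → stock rod 4 (new)  [load 275/500]
  325 → stock rod 5 (new)  [load 325/500]
  225 → stock rod 4  [load 500/500]
  75 → stock rod 1  [load 500/500]
5 stock rods opened.

5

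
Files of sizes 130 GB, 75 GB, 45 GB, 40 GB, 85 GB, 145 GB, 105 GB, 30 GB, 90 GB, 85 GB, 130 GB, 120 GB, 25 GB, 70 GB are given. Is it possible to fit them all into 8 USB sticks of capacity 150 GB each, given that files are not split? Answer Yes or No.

Total = 1175 GB; ⌈1175/150⌉ = 8.
The bound of 8 does not rule out 8, but exhaustive search shows no assignment into 8 USB sticks of capacity 150 GB exists — the minimum is 9.

No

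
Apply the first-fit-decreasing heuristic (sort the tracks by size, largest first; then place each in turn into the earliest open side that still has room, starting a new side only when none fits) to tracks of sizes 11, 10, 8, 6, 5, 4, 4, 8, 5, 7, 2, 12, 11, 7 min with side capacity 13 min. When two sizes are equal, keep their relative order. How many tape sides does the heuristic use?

Sorted descending: 12, 11, 11, 10, 8, 8, 7, 7, 6, 5, 5, 4, 4, 2.
  12 → side 1 (new)  [load 12/13]
  11 → side 2 (new)  [load 11/13]
  11 → side 3 (new)  [load 11/13]
  10 → side 4 (new)  [load 10/13]
  8 → side 5 (new)  [load 8/13]
  8 → side 6 (new)  [load 8/13]
  7 → side 7 (new)  [load 7/13]
  7 → side 8 (new)  [load 7/13]
  6 → side 7  [load 13/13]
  5 → side 5  [load 13/13]
  5 → side 6  [load 13/13]
  4 → side 8  [load 11/13]
  4 → side 9 (new)  [load 4/13]
  2 → side 2  [load 13/13]
9 tape sides opened.

9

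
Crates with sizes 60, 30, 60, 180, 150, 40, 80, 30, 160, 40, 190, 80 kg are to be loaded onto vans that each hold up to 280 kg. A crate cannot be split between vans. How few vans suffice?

4

Total = 190 + 180 + 160 + 150 + 80 + 80 + 60 + 60 + 40 + 40 + 30 + 30 = 1100 kg.
Lower bound: ⌈1100/280⌉ = 4 vans.
A packing using 4 vans:
  van 1: 190 + 80 = 270
  van 2: 180 + 60 + 40 = 280
  van 3: 160 + 80 + 40 = 280
  van 4: 150 + 60 + 30 + 30 = 270
This matches the lower bound, so 4 is optimal.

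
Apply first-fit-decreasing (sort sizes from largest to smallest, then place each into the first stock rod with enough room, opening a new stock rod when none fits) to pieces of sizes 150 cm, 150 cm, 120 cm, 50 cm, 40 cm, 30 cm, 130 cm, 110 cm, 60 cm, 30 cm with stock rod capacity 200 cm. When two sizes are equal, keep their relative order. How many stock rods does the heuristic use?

Sorted descending: 150, 150, 130, 120, 110, 60, 50, 40, 30, 30.
  150 → stock rod 1 (new)  [load 150/200]
  150 → stock rod 2 (new)  [load 150/200]
  130 → stock rod 3 (new)  [load 130/200]
  120 → stock rod 4 (new)  [load 120/200]
  110 → stock rod 5 (new)  [load 110/200]
  60 → stock rod 3  [load 190/200]
  50 → stock rod 1  [load 200/200]
  40 → stock rod 2  [load 190/200]
  30 → stock rod 4  [load 150/200]
  30 → stock rod 4  [load 180/200]
5 stock rods opened.

5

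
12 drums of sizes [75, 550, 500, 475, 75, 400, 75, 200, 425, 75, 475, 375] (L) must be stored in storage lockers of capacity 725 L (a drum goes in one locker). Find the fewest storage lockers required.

7

Total = 550 + 500 + 475 + 475 + 425 + 400 + 375 + 200 + 75 + 75 + 75 + 75 = 3700 L.
Lower bound: ⌈3700/725⌉ = 6 storage lockers.
Also, 7 drums each exceed 725/2 L, and no two of those can share a locker, so at least 7 storage lockers are needed.
A packing using 7 storage lockers:
  locker 1: 550 + 75 + 75 = 700
  locker 2: 500 + 200 = 700
  locker 3: 475 + 75 + 75 = 625
  locker 4: 475 = 475
  locker 5: 425 = 425
  locker 6: 400 = 400
  locker 7: 375 = 375
This matches the lower bound, so 7 is optimal.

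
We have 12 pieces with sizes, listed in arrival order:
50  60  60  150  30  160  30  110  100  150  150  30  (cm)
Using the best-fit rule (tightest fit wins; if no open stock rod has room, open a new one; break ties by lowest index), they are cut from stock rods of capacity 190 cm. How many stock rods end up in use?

  50 → stock rod 1 (new)  [load 50/190]
  60 → stock rod 1  [load 110/190]
  60 → stock rod 1  [load 170/190]
  150 → stock rod 2 (new)  [load 150/190]
  30 → stock rod 2  [load 180/190]
  160 → stock rod 3 (new)  [load 160/190]
  30 → stock rod 3  [load 190/190]
  110 → stock rod 4 (new)  [load 110/190]
  100 → stock rod 5 (new)  [load 100/190]
  150 → stock rod 6 (new)  [load 150/190]
  150 → stock rod 7 (new)  [load 150/190]
  30 → stock rod 6  [load 180/190]
7 stock rods opened.

7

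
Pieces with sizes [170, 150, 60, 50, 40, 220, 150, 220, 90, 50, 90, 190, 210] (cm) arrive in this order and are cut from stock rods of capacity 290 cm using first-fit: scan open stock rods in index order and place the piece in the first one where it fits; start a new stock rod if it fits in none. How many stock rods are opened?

7

  170 → stock rod 1 (new)  [load 170/290]
  150 → stock rod 2 (new)  [load 150/290]
  60 → stock rod 1  [load 230/290]
  50 → stock rod 1  [load 280/290]
  40 → stock rod 2  [load 190/290]
  220 → stock rod 3 (new)  [load 220/290]
  150 → stock rod 4 (new)  [load 150/290]
  220 → stock rod 5 (new)  [load 220/290]
  90 → stock rod 2  [load 280/290]
  50 → stock rod 3  [load 270/290]
  90 → stock rod 4  [load 240/290]
  190 → stock rod 6 (new)  [load 190/290]
  210 → stock rod 7 (new)  [load 210/290]
7 stock rods opened.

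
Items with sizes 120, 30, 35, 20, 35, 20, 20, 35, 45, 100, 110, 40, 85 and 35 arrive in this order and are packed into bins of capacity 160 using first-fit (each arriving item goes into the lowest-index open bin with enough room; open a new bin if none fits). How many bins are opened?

  120 → bin 1 (new)  [load 120/160]
  30 → bin 1  [load 150/160]
  35 → bin 2 (new)  [load 35/160]
  20 → bin 2  [load 55/160]
  35 → bin 2  [load 90/160]
  20 → bin 2  [load 110/160]
  20 → bin 2  [load 130/160]
  35 → bin 3 (new)  [load 35/160]
  45 → bin 3  [load 80/160]
  100 → bin 4 (new)  [load 100/160]
  110 → bin 5 (new)  [load 110/160]
  40 → bin 3  [load 120/160]
  85 → bin 6 (new)  [load 85/160]
  35 → bin 3  [load 155/160]
6 bins opened.

6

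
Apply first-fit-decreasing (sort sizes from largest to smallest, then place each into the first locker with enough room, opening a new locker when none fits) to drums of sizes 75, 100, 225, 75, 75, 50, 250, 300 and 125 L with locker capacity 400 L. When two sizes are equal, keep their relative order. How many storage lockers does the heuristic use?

4

Sorted descending: 300, 250, 225, 125, 100, 75, 75, 75, 50.
  300 → locker 1 (new)  [load 300/400]
  250 → locker 2 (new)  [load 250/400]
  225 → locker 3 (new)  [load 225/400]
  125 → locker 2  [load 375/400]
  100 → locker 1  [load 400/400]
  75 → locker 3  [load 300/400]
  75 → locker 3  [load 375/400]
  75 → locker 4 (new)  [load 75/400]
  50 → locker 4  [load 125/400]
4 storage lockers opened.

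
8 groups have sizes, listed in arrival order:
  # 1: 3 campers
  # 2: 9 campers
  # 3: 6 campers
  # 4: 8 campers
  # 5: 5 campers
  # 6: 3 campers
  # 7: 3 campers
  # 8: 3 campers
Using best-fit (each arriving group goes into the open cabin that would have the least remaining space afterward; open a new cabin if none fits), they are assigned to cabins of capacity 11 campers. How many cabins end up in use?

4

  3 → cabin 1 (new)  [load 3/11]
  9 → cabin 2 (new)  [load 9/11]
  6 → cabin 1  [load 9/11]
  8 → cabin 3 (new)  [load 8/11]
  5 → cabin 4 (new)  [load 5/11]
  3 → cabin 3  [load 11/11]
  3 → cabin 4  [load 8/11]
  3 → cabin 4  [load 11/11]
4 cabins opened.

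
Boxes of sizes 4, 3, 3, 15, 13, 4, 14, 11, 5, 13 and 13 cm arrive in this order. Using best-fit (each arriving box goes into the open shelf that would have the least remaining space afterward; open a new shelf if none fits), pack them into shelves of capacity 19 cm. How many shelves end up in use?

7

  4 → shelf 1 (new)  [load 4/19]
  3 → shelf 1  [load 7/19]
  3 → shelf 1  [load 10/19]
  15 → shelf 2 (new)  [load 15/19]
  13 → shelf 3 (new)  [load 13/19]
  4 → shelf 2  [load 19/19]
  14 → shelf 4 (new)  [load 14/19]
  11 → shelf 5 (new)  [load 11/19]
  5 → shelf 4  [load 19/19]
  13 → shelf 6 (new)  [load 13/19]
  13 → shelf 7 (new)  [load 13/19]
7 shelves opened.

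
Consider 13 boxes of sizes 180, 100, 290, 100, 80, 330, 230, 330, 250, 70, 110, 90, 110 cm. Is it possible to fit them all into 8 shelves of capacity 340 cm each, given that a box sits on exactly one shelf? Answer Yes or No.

A valid assignment using 7 shelves:
  shelf 1: 330 = 330
  shelf 2: 330 = 330
  shelf 3: 290 = 290
  shelf 4: 250 + 90 = 340
  shelf 5: 230 + 110 = 340
  shelf 6: 180 + 80 + 70 = 330
  shelf 7: 110 + 100 + 100 = 310
That uses only 7 ≤ 8, so 8 shelves are enough.

Yes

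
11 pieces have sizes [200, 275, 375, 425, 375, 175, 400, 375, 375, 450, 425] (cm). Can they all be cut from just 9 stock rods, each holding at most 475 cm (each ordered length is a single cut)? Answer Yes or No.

Total = 3850 cm; ⌈3850/475⌉ = 9.
The bound of 9 does not rule out 9, but exhaustive search shows no assignment into 9 stock rods of capacity 475 cm exists — the minimum is 10.

No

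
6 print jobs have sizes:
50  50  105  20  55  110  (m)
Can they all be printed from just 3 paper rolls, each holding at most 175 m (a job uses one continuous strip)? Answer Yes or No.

Yes

A valid assignment using 3 paper rolls:
  roll 1: 110 + 55 = 165
  roll 2: 105 + 50 + 20 = 175
  roll 3: 50 = 50
Every load is within 175 m, so 3 paper rolls suffice.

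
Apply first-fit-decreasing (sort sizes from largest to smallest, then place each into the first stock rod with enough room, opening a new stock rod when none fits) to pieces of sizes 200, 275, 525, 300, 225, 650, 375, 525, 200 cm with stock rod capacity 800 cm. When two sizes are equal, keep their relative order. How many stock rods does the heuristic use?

5

Sorted descending: 650, 525, 525, 375, 300, 275, 225, 200, 200.
  650 → stock rod 1 (new)  [load 650/800]
  525 → stock rod 2 (new)  [load 525/800]
  525 → stock rod 3 (new)  [load 525/800]
  375 → stock rod 4 (new)  [load 375/800]
  300 → stock rod 4  [load 675/800]
  275 → stock rod 2  [load 800/800]
  225 → stock rod 3  [load 750/800]
  200 → stock rod 5 (new)  [load 200/800]
  200 → stock rod 5  [load 400/800]
5 stock rods opened.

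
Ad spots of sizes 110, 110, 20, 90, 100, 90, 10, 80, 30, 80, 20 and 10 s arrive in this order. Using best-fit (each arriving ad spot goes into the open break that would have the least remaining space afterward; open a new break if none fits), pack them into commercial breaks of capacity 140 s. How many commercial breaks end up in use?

7

  110 → break 1 (new)  [load 110/140]
  110 → break 2 (new)  [load 110/140]
  20 → break 1  [load 130/140]
  90 → break 3 (new)  [load 90/140]
  100 → break 4 (new)  [load 100/140]
  90 → break 5 (new)  [load 90/140]
  10 → break 1  [load 140/140]
  80 → break 6 (new)  [load 80/140]
  30 → break 2  [load 140/140]
  80 → break 7 (new)  [load 80/140]
  20 → break 4  [load 120/140]
  10 → break 4  [load 130/140]
7 commercial breaks opened.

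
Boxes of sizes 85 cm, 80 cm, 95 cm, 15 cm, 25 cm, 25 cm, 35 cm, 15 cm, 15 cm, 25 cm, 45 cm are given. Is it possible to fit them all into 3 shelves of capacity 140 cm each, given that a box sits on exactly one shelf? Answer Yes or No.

No

Total = 460 cm; ⌈460/140⌉ = 4.
At least 4 shelves are required, but only 3 are allowed.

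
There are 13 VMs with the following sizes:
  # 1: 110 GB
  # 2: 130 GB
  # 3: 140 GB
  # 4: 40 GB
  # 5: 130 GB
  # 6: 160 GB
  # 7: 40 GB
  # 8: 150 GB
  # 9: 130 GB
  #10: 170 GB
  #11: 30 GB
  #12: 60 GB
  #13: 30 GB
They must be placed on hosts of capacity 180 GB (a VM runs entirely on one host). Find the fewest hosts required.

Total = 170 + 160 + 150 + 140 + 130 + 130 + 130 + 110 + 60 + 40 + 40 + 30 + 30 = 1320 GB.
Lower bound: ⌈1320/180⌉ = 8 hosts.
A packing using 8 hosts:
  host 1: 170 = 170
  host 2: 160 = 160
  host 3: 150 + 30 = 180
  host 4: 140 + 40 = 180
  host 5: 130 + 40 = 170
  host 6: 130 + 30 = 160
  host 7: 130 = 130
  host 8: 110 + 60 = 170
This matches the lower bound, so 8 is optimal.

8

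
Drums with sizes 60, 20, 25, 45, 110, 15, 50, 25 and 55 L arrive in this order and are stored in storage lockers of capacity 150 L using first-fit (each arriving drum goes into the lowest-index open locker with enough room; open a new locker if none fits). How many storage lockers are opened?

3

  60 → locker 1 (new)  [load 60/150]
  20 → locker 1  [load 80/150]
  25 → locker 1  [load 105/150]
  45 → locker 1  [load 150/150]
  110 → locker 2 (new)  [load 110/150]
  15 → locker 2  [load 125/150]
  50 → locker 3 (new)  [load 50/150]
  25 → locker 2  [load 150/150]
  55 → locker 3  [load 105/150]
3 storage lockers opened.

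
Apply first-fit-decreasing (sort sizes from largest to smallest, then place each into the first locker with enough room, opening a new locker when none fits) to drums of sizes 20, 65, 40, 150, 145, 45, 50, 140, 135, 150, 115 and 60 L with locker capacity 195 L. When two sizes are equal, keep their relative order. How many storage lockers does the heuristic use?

Sorted descending: 150, 150, 145, 140, 135, 115, 65, 60, 50, 45, 40, 20.
  150 → locker 1 (new)  [load 150/195]
  150 → locker 2 (new)  [load 150/195]
  145 → locker 3 (new)  [load 145/195]
  140 → locker 4 (new)  [load 140/195]
  135 → locker 5 (new)  [load 135/195]
  115 → locker 6 (new)  [load 115/195]
  65 → locker 6  [load 180/195]
  60 → locker 5  [load 195/195]
  50 → locker 3  [load 195/195]
  45 → locker 1  [load 195/195]
  40 → locker 2  [load 190/195]
  20 → locker 4  [load 160/195]
6 storage lockers opened.

6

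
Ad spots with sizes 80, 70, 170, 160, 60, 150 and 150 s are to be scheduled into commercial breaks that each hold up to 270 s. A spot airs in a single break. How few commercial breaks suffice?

4

Total = 170 + 160 + 150 + 150 + 80 + 70 + 60 = 840 s.
Lower bound: ⌈840/270⌉ = 4 commercial breaks.
A packing using 4 commercial breaks:
  break 1: 170 + 80 = 250
  break 2: 160 + 70 = 230
  break 3: 150 + 60 = 210
  break 4: 150 = 150
This matches the lower bound, so 4 is optimal.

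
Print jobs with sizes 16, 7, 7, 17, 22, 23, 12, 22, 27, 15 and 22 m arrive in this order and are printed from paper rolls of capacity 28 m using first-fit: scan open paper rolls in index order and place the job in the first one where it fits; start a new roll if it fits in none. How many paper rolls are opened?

8

  16 → roll 1 (new)  [load 16/28]
  7 → roll 1  [load 23/28]
  7 → roll 2 (new)  [load 7/28]
  17 → roll 2  [load 24/28]
  22 → roll 3 (new)  [load 22/28]
  23 → roll 4 (new)  [load 23/28]
  12 → roll 5 (new)  [load 12/28]
  22 → roll 6 (new)  [load 22/28]
  27 → roll 7 (new)  [load 27/28]
  15 → roll 5  [load 27/28]
  22 → roll 8 (new)  [load 22/28]
8 paper rolls opened.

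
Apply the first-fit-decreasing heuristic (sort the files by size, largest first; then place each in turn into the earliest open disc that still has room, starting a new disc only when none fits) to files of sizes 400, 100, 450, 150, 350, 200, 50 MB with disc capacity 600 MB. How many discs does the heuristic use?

3

Sorted descending: 450, 400, 350, 200, 150, 100, 50.
  450 → disc 1 (new)  [load 450/600]
  400 → disc 2 (new)  [load 400/600]
  350 → disc 3 (new)  [load 350/600]
  200 → disc 2  [load 600/600]
  150 → disc 1  [load 600/600]
  100 → disc 3  [load 450/600]
  50 → disc 3  [load 500/600]
3 discs opened.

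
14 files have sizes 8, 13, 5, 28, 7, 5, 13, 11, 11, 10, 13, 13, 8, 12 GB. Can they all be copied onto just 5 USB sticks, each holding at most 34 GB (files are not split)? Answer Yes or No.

Yes

A valid assignment using 5 USB sticks:
  USB stick 1: 28 + 5 = 33
  USB stick 2: 13 + 13 + 8 = 34
  USB stick 3: 13 + 13 + 8 = 34
  USB stick 4: 12 + 11 + 11 = 34
  USB stick 5: 10 + 7 + 5 = 22
Every load is within 34 GB, so 5 USB sticks suffice.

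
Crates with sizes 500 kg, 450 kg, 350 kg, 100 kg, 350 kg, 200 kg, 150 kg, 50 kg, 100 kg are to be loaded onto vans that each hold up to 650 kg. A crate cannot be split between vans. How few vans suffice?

Total = 500 + 450 + 350 + 350 + 200 + 150 + 100 + 100 + 50 = 2250 kg.
Lower bound: ⌈2250/650⌉ = 4 vans.
A packing using 4 vans:
  van 1: 500 + 150 = 650
  van 2: 450 + 200 = 650
  van 3: 350 + 100 + 100 + 50 = 600
  van 4: 350 = 350
This matches the lower bound, so 4 is optimal.

4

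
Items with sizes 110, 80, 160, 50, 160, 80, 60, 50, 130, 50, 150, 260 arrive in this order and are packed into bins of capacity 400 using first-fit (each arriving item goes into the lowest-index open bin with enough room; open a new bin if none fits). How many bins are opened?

  110 → bin 1 (new)  [load 110/400]
  80 → bin 1  [load 190/400]
  160 → bin 1  [load 350/400]
  50 → bin 1  [load 400/400]
  160 → bin 2 (new)  [load 160/400]
  80 → bin 2  [load 240/400]
  60 → bin 2  [load 300/400]
  50 → bin 2  [load 350/400]
  130 → bin 3 (new)  [load 130/400]
  50 → bin 2  [load 400/400]
  150 → bin 3  [load 280/400]
  260 → bin 4 (new)  [load 260/400]
4 bins opened.

4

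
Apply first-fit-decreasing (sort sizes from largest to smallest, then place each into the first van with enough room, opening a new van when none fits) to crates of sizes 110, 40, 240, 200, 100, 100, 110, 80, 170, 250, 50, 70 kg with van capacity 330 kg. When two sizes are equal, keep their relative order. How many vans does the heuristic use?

5

Sorted descending: 250, 240, 200, 170, 110, 110, 100, 100, 80, 70, 50, 40.
  250 → van 1 (new)  [load 250/330]
  240 → van 2 (new)  [load 240/330]
  200 → van 3 (new)  [load 200/330]
  170 → van 4 (new)  [load 170/330]
  110 → van 3  [load 310/330]
  110 → van 4  [load 280/330]
  100 → van 5 (new)  [load 100/330]
  100 → van 5  [load 200/330]
  80 → van 1  [load 330/330]
  70 → van 2  [load 310/330]
  50 → van 4  [load 330/330]
  40 → van 5  [load 240/330]
5 vans opened.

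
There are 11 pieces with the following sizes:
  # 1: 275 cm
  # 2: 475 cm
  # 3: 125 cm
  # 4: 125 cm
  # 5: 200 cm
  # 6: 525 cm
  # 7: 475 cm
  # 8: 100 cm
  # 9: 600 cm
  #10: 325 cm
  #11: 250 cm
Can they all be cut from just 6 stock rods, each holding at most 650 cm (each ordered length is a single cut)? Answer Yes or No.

A valid assignment using 6 stock rods:
  stock rod 1: 600 = 600
  stock rod 2: 525 + 125 = 650
  stock rod 3: 475 + 125 = 600
  stock rod 4: 475 + 100 = 575
  stock rod 5: 325 + 275 = 600
  stock rod 6: 250 + 200 = 450
Every load is within 650 cm, so 6 stock rods suffice.

Yes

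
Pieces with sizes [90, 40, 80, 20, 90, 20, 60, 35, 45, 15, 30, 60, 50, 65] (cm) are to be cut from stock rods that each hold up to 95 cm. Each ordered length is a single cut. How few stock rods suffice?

Total = 90 + 90 + 80 + 65 + 60 + 60 + 50 + 45 + 40 + 35 + 30 + 20 + 20 + 15 = 700 cm.
Lower bound: ⌈700/95⌉ = 8 stock rods.
A packing using 8 stock rods:
  stock rod 1: 90 = 90
  stock rod 2: 90 = 90
  stock rod 3: 80 + 15 = 95
  stock rod 4: 65 + 30 = 95
  stock rod 5: 60 + 35 = 95
  stock rod 6: 60 + 20 = 80
  stock rod 7: 50 + 45 = 95
  stock rod 8: 40 + 20 = 60
This matches the lower bound, so 8 is optimal.

8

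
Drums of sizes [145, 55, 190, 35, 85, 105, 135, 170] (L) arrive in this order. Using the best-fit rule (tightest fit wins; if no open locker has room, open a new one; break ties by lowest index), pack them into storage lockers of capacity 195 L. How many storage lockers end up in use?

6

  145 → locker 1 (new)  [load 145/195]
  55 → locker 2 (new)  [load 55/195]
  190 → locker 3 (new)  [load 190/195]
  35 → locker 1  [load 180/195]
  85 → locker 2  [load 140/195]
  105 → locker 4 (new)  [load 105/195]
  135 → locker 5 (new)  [load 135/195]
  170 → locker 6 (new)  [load 170/195]
6 storage lockers opened.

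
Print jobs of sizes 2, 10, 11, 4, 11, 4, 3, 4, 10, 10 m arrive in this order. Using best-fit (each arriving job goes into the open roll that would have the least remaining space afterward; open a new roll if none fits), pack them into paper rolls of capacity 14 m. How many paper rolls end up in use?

  2 → roll 1 (new)  [load 2/14]
  10 → roll 1  [load 12/14]
  11 → roll 2 (new)  [load 11/14]
  4 → roll 3 (new)  [load 4/14]
  11 → roll 4 (new)  [load 11/14]
  4 → roll 3  [load 8/14]
  3 → roll 2  [load 14/14]
  4 → roll 3  [load 12/14]
  10 → roll 5 (new)  [load 10/14]
  10 → roll 6 (new)  [load 10/14]
6 paper rolls opened.

6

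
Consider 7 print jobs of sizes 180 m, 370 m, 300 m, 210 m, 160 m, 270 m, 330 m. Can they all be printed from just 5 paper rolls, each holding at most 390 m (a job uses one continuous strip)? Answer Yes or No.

No

Total = 1820 m; ⌈1820/390⌉ = 5.
The bound of 5 does not rule out 5, but exhaustive search shows no assignment into 5 paper rolls of capacity 390 m exists — the minimum is 6.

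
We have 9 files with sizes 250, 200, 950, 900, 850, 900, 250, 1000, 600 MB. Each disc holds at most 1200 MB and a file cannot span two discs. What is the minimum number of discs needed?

6

Total = 1000 + 950 + 900 + 900 + 850 + 600 + 250 + 250 + 200 = 5900 MB.
Lower bound: ⌈5900/1200⌉ = 5 discs.
A packing using 6 discs:
  disc 1: 1000 + 200 = 1200
  disc 2: 950 + 250 = 1200
  disc 3: 900 + 250 = 1150
  disc 4: 900 = 900
  disc 5: 850 = 850
  disc 6: 600 = 600
No arrangement into 5 discs stays within capacity, so 6 is optimal.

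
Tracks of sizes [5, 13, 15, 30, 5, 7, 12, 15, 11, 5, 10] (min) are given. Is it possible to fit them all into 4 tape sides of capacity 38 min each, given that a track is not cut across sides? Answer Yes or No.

A valid assignment using 4 tape sides:
  side 1: 30 + 7 = 37
  side 2: 15 + 15 + 5 = 35
  side 3: 13 + 12 + 11 = 36
  side 4: 10 + 5 + 5 = 20
Every load is within 38 min, so 4 tape sides suffice.

Yes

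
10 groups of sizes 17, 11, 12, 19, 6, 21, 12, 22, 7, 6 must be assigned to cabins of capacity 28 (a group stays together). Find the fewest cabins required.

5

Total = 22 + 21 + 19 + 17 + 12 + 12 + 11 + 7 + 6 + 6 = 133.
Lower bound: ⌈133/28⌉ = 5 cabins.
A packing using 5 cabins:
  cabin 1: 22 + 6 = 28
  cabin 2: 21 + 7 = 28
  cabin 3: 19 + 6 = 25
  cabin 4: 17 + 11 = 28
  cabin 5: 12 + 12 = 24
This matches the lower bound, so 5 is optimal.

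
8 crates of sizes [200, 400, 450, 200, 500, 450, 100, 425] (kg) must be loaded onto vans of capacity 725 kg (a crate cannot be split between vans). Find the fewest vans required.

5

Total = 500 + 450 + 450 + 425 + 400 + 200 + 200 + 100 = 2725 kg.
Lower bound: ⌈2725/725⌉ = 4 vans.
Also, 5 crates each exceed 725/2 kg, and no two of those can share a van, so at least 5 vans are needed.
A packing using 5 vans:
  van 1: 500 + 200 = 700
  van 2: 450 + 200 = 650
  van 3: 450 + 100 = 550
  van 4: 425 = 425
  van 5: 400 = 400
This matches the lower bound, so 5 is optimal.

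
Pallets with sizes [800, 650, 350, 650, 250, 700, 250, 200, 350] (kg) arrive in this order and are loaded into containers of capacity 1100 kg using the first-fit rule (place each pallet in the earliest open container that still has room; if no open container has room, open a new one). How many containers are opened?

  800 → container 1 (new)  [load 800/1100]
  650 → container 2 (new)  [load 650/1100]
  350 → container 2  [load 1000/1100]
  650 → container 3 (new)  [load 650/1100]
  250 → container 1  [load 1050/1100]
  700 → container 4 (new)  [load 700/1100]
  250 → container 3  [load 900/1100]
  200 → container 3  [load 1100/1100]
  350 → container 4  [load 1050/1100]
4 containers opened.

4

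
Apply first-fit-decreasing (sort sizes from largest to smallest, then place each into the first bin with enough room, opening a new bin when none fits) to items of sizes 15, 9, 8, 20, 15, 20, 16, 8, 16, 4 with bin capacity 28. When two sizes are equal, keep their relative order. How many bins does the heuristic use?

Sorted descending: 20, 20, 16, 16, 15, 15, 9, 8, 8, 4.
  20 → bin 1 (new)  [load 20/28]
  20 → bin 2 (new)  [load 20/28]
  16 → bin 3 (new)  [load 16/28]
  16 → bin 4 (new)  [load 16/28]
  15 → bin 5 (new)  [load 15/28]
  15 → bin 6 (new)  [load 15/28]
  9 → bin 3  [load 25/28]
  8 → bin 1  [load 28/28]
  8 → bin 2  [load 28/28]
  4 → bin 4  [load 20/28]
6 bins opened.

6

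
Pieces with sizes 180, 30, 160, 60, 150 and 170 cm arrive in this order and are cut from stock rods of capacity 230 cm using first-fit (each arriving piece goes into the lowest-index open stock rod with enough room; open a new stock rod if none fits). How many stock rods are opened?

4

  180 → stock rod 1 (new)  [load 180/230]
  30 → stock rod 1  [load 210/230]
  160 → stock rod 2 (new)  [load 160/230]
  60 → stock rod 2  [load 220/230]
  150 → stock rod 3 (new)  [load 150/230]
  170 → stock rod 4 (new)  [load 170/230]
4 stock rods opened.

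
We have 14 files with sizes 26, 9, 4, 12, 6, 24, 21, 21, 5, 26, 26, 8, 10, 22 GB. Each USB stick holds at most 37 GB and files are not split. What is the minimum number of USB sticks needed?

Total = 26 + 26 + 26 + 24 + 22 + 21 + 21 + 12 + 10 + 9 + 8 + 6 + 5 + 4 = 220 GB.
Lower bound: ⌈220/37⌉ = 6 USB sticks.
Also, 7 files each exceed 37/2 GB, and no two of those can share a USB stick, so at least 7 USB sticks are needed.
A packing using 7 USB sticks:
  USB stick 1: 26 + 10 = 36
  USB stick 2: 26 + 9 = 35
  USB stick 3: 26 + 8 = 34
  USB stick 4: 24 + 12 = 36
  USB stick 5: 22 + 6 + 5 + 4 = 37
  USB stick 6: 21 = 21
  USB stick 7: 21 = 21
This matches the lower bound, so 7 is optimal.

7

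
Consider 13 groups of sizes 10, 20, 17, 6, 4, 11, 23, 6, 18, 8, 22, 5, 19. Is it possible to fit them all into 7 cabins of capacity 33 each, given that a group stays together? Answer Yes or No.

Yes

A valid assignment using 6 cabins:
  cabin 1: 23 + 10 = 33
  cabin 2: 22 + 11 = 33
  cabin 3: 20 + 8 + 5 = 33
  cabin 4: 19 + 6 + 6 = 31
  cabin 5: 18 + 4 = 22
  cabin 6: 17 = 17
That uses only 6 ≤ 7, so 7 cabins are enough.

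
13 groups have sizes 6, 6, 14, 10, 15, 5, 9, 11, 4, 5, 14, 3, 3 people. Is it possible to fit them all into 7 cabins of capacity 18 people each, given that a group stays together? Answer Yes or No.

A valid assignment using 7 cabins:
  cabin 1: 15 + 3 = 18
  cabin 2: 14 + 4 = 18
  cabin 3: 14 + 3 = 17
  cabin 4: 11 + 6 = 17
  cabin 5: 10 + 6 = 16
  cabin 6: 9 + 5 = 14
  cabin 7: 5 = 5
Every load is within 18 people, so 7 cabins suffice.

Yes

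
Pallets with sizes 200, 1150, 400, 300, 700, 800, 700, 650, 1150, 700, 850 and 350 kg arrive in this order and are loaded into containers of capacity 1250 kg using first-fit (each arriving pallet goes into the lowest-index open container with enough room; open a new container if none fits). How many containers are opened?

  200 → container 1 (new)  [load 200/1250]
  1150 → container 2 (new)  [load 1150/1250]
  400 → container 1  [load 600/1250]
  300 → container 1  [load 900/1250]
  700 → container 3 (new)  [load 700/1250]
  800 → container 4 (new)  [load 800/1250]
  700 → container 5 (new)  [load 700/1250]
  650 → container 6 (new)  [load 650/1250]
  1150 → container 7 (new)  [load 1150/1250]
  700 → container 8 (new)  [load 700/1250]
  850 → container 9 (new)  [load 850/1250]
  350 → container 1  [load 1250/1250]
9 containers opened.

9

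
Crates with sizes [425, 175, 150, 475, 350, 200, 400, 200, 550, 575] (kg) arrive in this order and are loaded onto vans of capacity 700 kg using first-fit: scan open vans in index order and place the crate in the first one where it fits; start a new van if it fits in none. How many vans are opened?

6

  425 → van 1 (new)  [load 425/700]
  175 → van 1  [load 600/700]
  150 → van 2 (new)  [load 150/700]
  475 → van 2  [load 625/700]
  350 → van 3 (new)  [load 350/700]
  200 → van 3  [load 550/700]
  400 → van 4 (new)  [load 400/700]
  200 → van 4  [load 600/700]
  550 → van 5 (new)  [load 550/700]
  575 → van 6 (new)  [load 575/700]
6 vans opened.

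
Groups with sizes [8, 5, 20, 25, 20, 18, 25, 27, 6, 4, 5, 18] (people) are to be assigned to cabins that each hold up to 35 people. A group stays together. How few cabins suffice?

Total = 27 + 25 + 25 + 20 + 20 + 18 + 18 + 8 + 6 + 5 + 5 + 4 = 181 people.
Lower bound: ⌈181/35⌉ = 6 cabins.
Also, 7 groups each exceed 35/2 people, and no two of those can share a cabin, so at least 7 cabins are needed.
A packing using 7 cabins:
  cabin 1: 27 + 8 = 35
  cabin 2: 25 + 6 + 4 = 35
  cabin 3: 25 + 5 + 5 = 35
  cabin 4: 20 = 20
  cabin 5: 20 = 20
  cabin 6: 18 = 18
  cabin 7: 18 = 18
This matches the lower bound, so 7 is optimal.

7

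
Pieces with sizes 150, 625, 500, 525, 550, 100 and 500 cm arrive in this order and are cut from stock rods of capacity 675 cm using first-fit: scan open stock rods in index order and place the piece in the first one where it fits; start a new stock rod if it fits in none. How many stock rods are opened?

  150 → stock rod 1 (new)  [load 150/675]
  625 → stock rod 2 (new)  [load 625/675]
  500 → stock rod 1  [load 650/675]
  525 → stock rod 3 (new)  [load 525/675]
  550 → stock rod 4 (new)  [load 550/675]
  100 → stock rod 3  [load 625/675]
  500 → stock rod 5 (new)  [load 500/675]
5 stock rods opened.

5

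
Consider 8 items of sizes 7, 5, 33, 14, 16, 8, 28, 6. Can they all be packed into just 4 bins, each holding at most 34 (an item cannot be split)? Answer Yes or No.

A valid assignment using 4 bins:
  bin 1: 33 = 33
  bin 2: 28 + 6 = 34
  bin 3: 16 + 14 = 30
  bin 4: 8 + 7 + 5 = 20
Every load is within 34, so 4 bins suffice.

Yes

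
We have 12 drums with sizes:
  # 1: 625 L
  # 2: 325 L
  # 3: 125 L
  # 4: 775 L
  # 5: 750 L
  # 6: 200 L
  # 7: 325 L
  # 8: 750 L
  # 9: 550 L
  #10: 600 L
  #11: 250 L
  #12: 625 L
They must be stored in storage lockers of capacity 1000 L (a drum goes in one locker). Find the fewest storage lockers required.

7

Total = 775 + 750 + 750 + 625 + 625 + 600 + 550 + 325 + 325 + 250 + 200 + 125 = 5900 L.
Lower bound: ⌈5900/1000⌉ = 6 storage lockers.
Also, 7 drums each exceed 500 L, and no two of those can share a locker, so at least 7 storage lockers are needed.
A packing using 7 storage lockers:
  locker 1: 775 + 200 = 975
  locker 2: 750 + 250 = 1000
  locker 3: 750 + 125 = 875
  locker 4: 625 + 325 = 950
  locker 5: 625 + 325 = 950
  locker 6: 600 = 600
  locker 7: 550 = 550
This matches the lower bound, so 7 is optimal.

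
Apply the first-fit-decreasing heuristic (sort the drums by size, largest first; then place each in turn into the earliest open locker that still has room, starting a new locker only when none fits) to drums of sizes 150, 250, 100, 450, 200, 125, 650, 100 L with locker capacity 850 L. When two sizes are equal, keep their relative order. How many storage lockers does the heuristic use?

3

Sorted descending: 650, 450, 250, 200, 150, 125, 100, 100.
  650 → locker 1 (new)  [load 650/850]
  450 → locker 2 (new)  [load 450/850]
  250 → locker 2  [load 700/850]
  200 → locker 1  [load 850/850]
  150 → locker 2  [load 850/850]
  125 → locker 3 (new)  [load 125/850]
  100 → locker 3  [load 225/850]
  100 → locker 3  [load 325/850]
3 storage lockers opened.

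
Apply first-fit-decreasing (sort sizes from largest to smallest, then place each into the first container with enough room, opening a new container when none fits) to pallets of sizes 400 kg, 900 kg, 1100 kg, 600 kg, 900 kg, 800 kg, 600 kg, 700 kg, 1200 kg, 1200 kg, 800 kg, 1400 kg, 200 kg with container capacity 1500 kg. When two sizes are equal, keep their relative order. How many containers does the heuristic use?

Sorted descending: 1400, 1200, 1200, 1100, 900, 900, 800, 800, 700, 600, 600, 400, 200.
  1400 → container 1 (new)  [load 1400/1500]
  1200 → container 2 (new)  [load 1200/1500]
  1200 → container 3 (new)  [load 1200/1500]
  1100 → container 4 (new)  [load 1100/1500]
  900 → container 5 (new)  [load 900/1500]
  900 → container 6 (new)  [load 900/1500]
  800 → container 7 (new)  [load 800/1500]
  800 → container 8 (new)  [load 800/1500]
  700 → container 7  [load 1500/1500]
  600 → container 5  [load 1500/1500]
  600 → container 6  [load 1500/1500]
  400 → container 4  [load 1500/1500]
  200 → container 2  [load 1400/1500]
8 containers opened.

8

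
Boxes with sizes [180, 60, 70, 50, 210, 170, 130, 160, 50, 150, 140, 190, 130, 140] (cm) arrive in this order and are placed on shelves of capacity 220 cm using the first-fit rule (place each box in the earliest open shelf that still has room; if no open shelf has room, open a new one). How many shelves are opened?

11

  180 → shelf 1 (new)  [load 180/220]
  60 → shelf 2 (new)  [load 60/220]
  70 → shelf 2  [load 130/220]
  50 → shelf 2  [load 180/220]
  210 → shelf 3 (new)  [load 210/220]
  170 → shelf 4 (new)  [load 170/220]
  130 → shelf 5 (new)  [load 130/220]
  160 → shelf 6 (new)  [load 160/220]
  50 → shelf 4  [load 220/220]
  150 → shelf 7 (new)  [load 150/220]
  140 → shelf 8 (new)  [load 140/220]
  190 → shelf 9 (new)  [load 190/220]
  130 → shelf 10 (new)  [load 130/220]
  140 → shelf 11 (new)  [load 140/220]
11 shelves opened.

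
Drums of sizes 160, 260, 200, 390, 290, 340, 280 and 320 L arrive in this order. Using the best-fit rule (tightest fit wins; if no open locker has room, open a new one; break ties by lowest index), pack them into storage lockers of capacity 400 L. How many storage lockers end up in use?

7

  160 → locker 1 (new)  [load 160/400]
  260 → locker 2 (new)  [load 260/400]
  200 → locker 1  [load 360/400]
  390 → locker 3 (new)  [load 390/400]
  290 → locker 4 (new)  [load 290/400]
  340 → locker 5 (new)  [load 340/400]
  280 → locker 6 (new)  [load 280/400]
  320 → locker 7 (new)  [load 320/400]
7 storage lockers opened.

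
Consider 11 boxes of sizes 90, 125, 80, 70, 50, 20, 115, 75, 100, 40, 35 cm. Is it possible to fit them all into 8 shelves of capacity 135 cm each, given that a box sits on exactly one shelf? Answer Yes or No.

A valid assignment using 7 shelves:
  shelf 1: 125 = 125
  shelf 2: 115 + 20 = 135
  shelf 3: 100 + 35 = 135
  shelf 4: 90 + 40 = 130
  shelf 5: 80 + 50 = 130
  shelf 6: 75 = 75
  shelf 7: 70 = 70
That uses only 7 ≤ 8, so 8 shelves are enough.

Yes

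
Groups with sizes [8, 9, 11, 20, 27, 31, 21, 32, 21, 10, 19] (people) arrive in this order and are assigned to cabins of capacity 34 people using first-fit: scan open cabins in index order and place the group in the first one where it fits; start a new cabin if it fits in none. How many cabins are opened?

8

  8 → cabin 1 (new)  [load 8/34]
  9 → cabin 1  [load 17/34]
  11 → cabin 1  [load 28/34]
  20 → cabin 2 (new)  [load 20/34]
  27 → cabin 3 (new)  [load 27/34]
  31 → cabin 4 (new)  [load 31/34]
  21 → cabin 5 (new)  [load 21/34]
  32 → cabin 6 (new)  [load 32/34]
  21 → cabin 7 (new)  [load 21/34]
  10 → cabin 2  [load 30/34]
  19 → cabin 8 (new)  [load 19/34]
8 cabins opened.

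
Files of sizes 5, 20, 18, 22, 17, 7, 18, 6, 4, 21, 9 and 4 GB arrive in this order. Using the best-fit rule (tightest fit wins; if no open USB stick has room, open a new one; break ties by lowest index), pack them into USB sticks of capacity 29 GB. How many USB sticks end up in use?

6

  5 → USB stick 1 (new)  [load 5/29]
  20 → USB stick 1  [load 25/29]
  18 → USB stick 2 (new)  [load 18/29]
  22 → USB stick 3 (new)  [load 22/29]
  17 → USB stick 4 (new)  [load 17/29]
  7 → USB stick 3  [load 29/29]
  18 → USB stick 5 (new)  [load 18/29]
  6 → USB stick 2  [load 24/29]
  4 → USB stick 1  [load 29/29]
  21 → USB stick 6 (new)  [load 21/29]
  9 → USB stick 5  [load 27/29]
  4 → USB stick 2  [load 28/29]
6 USB sticks opened.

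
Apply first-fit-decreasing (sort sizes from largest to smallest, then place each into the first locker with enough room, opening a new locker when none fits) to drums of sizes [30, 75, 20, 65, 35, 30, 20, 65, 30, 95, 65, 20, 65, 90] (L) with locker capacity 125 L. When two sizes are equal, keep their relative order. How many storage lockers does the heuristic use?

Sorted descending: 95, 90, 75, 65, 65, 65, 65, 35, 30, 30, 30, 20, 20, 20.
  95 → locker 1 (new)  [load 95/125]
  90 → locker 2 (new)  [load 90/125]
  75 → locker 3 (new)  [load 75/125]
  65 → locker 4 (new)  [load 65/125]
  65 → locker 5 (new)  [load 65/125]
  65 → locker 6 (new)  [load 65/125]
  65 → locker 7 (new)  [load 65/125]
  35 → locker 2  [load 125/125]
  30 → locker 1  [load 125/125]
  30 → locker 3  [load 105/125]
  30 → locker 4  [load 95/125]
  20 → locker 3  [load 125/125]
  20 → locker 4  [load 115/125]
  20 → locker 5  [load 85/125]
7 storage lockers opened.

7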